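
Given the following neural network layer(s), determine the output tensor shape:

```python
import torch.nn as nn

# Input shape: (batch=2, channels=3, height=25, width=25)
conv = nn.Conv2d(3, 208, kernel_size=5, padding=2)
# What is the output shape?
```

Input: (2, 3, 25, 25) -> Output: (2, 208, 25, 25)

Answer: (2, 208, 25, 25)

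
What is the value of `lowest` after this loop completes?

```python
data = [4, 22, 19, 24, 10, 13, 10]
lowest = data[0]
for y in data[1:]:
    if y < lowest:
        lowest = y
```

Minimum of [4, 22, 19, 24, 10, 13, 10]
`lowest` takes the values: 4

Answer: 4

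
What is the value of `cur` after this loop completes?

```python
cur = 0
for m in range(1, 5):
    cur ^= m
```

XOR of 1 to 4
`cur` takes the values: 0 → 1 → 3 → 0 → 4

Answer: 4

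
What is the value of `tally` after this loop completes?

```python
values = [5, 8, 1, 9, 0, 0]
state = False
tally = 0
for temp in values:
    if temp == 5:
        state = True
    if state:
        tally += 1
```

Count elements after first 5 in [5, 8, 1, 9, 0, 0]
`tally` takes the values: 0 → 1 → 2 → 3 → 4 → 5 → 6

Answer: 6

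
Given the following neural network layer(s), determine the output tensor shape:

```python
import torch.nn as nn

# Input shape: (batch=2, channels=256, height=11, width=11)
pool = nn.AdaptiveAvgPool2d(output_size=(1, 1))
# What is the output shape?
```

Input: (2, 256, 11, 11) -> Output: (2, 256, 1, 1)

Answer: (2, 256, 1, 1)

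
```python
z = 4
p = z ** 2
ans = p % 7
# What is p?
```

Trace:
`z = 4` → z = 4
`p = z ** 2` → p = 16
`ans = p % 7` → ans = 2
So p = 16

Answer: 16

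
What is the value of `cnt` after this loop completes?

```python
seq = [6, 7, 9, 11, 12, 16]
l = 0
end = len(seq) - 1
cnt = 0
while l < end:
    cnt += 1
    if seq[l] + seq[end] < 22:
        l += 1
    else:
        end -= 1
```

Steps to find pair summing to 22
`cnt` takes the values: 0 → 1 → 2 → 3 → 4 → 5

Answer: 5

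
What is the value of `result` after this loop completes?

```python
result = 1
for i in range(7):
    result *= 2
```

2^7 = 128
`result` takes the values: 1 → 2 → 4 → 8 → 16 → 32 → 64 → 128

Answer: 128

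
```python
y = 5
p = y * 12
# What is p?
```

Trace:
`y = 5` → y = 5
`p = y * 12` → p = 60
So p = 60

Answer: 60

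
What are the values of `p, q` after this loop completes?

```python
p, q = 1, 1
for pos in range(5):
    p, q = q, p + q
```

Fibonacci: after 5 iterations
`p, q` takes the values: (1, 1) → (1, 2) → (2, 3) → (3, 5) → (5, 8) → (8, 13)

Answer: 8, 13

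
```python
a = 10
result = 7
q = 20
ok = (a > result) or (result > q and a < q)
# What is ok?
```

Trace:
`a = 10` → a = 10
`result = 7` → result = 7
`q = 20` → q = 20
`ok = (a > result) or (result > q and a < q)` → ok = True
So ok = True

Answer: True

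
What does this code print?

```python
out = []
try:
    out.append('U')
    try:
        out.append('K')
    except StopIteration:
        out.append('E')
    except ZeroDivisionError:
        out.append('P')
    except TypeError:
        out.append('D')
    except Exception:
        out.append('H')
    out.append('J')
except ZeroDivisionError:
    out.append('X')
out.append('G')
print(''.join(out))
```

Execution trace: 'U' (try body) → 'K' (inner try body, no exception) → 'J' (try body, no exception) → 'G' (after the try/except). Output: UKJG

Answer: UKJG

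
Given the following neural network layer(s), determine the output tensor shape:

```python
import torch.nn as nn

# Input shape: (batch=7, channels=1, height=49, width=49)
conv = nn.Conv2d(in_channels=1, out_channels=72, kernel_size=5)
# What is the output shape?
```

Input: (7, 1, 49, 49) -> Output: (7, 72, 45, 45)

Answer: (7, 72, 45, 45)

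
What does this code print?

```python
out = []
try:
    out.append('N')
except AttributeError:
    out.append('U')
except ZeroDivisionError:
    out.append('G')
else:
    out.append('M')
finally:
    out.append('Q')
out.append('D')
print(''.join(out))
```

Execution trace: 'N' (try body, no exception) → 'M' (else) → 'Q' (finally) → 'D' (after the try/except). Output: NMQD

Answer: NMQD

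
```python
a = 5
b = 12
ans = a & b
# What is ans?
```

Trace:
`a = 5` → a = 5
`b = 12` → b = 12
`ans = a & b` → ans = 4
So ans = 4

Answer: 4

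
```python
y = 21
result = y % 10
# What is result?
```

Trace:
`y = 21` → y = 21
`result = y % 10` → result = 1
So result = 1

Answer: 1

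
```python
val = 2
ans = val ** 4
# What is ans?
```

Trace:
`val = 2` → val = 2
`ans = val ** 4` → ans = 16
So ans = 16

Answer: 16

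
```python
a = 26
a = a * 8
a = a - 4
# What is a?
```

Trace:
`a = 26` → a = 26
`a = a * 8` → a = 208
`a = a - 4` → a = 204
So a = 204

Answer: 204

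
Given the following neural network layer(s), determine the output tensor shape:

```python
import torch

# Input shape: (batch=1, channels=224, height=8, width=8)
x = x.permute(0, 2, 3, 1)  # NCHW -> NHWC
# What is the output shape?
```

Input: (1, 224, 8, 8) -> Output: (1, 8, 8, 224)

Answer: (1, 8, 8, 224)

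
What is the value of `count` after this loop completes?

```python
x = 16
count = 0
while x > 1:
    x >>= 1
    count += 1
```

Count right shifts until 1
`count` takes the values: 0 → 1 → 2 → 3 → 4

Answer: 4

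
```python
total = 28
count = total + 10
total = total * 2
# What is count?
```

Trace:
`total = 28` → total = 28
`count = total + 10` → count = 38
`total = total * 2` → total = 56
So count = 38

Answer: 38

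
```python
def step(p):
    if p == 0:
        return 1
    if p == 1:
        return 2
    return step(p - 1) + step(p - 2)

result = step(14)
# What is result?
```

Build up from base cases: step(0)=1, step(1)=2, step(2)=3, step(3)=5, step(4)=8, step(5)=13, step(6)=21, ..., step(14)=987

Answer: 987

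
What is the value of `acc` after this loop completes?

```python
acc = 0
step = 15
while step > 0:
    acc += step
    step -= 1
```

Sum 15 down to 1
`acc` takes the values: 0 → 15 → 29 → 42 → 54 → 65 → 75 → 84 → 92 → 99 → 105 → 110 → 114 → 117 → 119 → 120

Answer: 120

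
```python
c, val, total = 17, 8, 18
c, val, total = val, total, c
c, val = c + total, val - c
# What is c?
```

Trace:
`c, val, total = 17, 8, 18` → c = 17; val = 8; total = 18
`c, val, total = val, total, c` → c = 8; val = 18; total = 17
`c, val = c + total, val - c` → c = 25; val = 10
So c = 25

Answer: 25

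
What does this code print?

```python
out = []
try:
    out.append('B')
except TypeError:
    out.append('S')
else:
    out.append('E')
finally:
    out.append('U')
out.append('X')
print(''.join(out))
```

Execution trace: 'B' (try body, no exception) → 'E' (else) → 'U' (finally) → 'X' (after the try/except). Output: BEUX

Answer: BEUX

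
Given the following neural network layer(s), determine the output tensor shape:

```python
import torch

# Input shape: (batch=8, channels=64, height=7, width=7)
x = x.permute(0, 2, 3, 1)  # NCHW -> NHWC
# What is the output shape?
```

Input: (8, 64, 7, 7) -> Output: (8, 7, 7, 64)

Answer: (8, 7, 7, 64)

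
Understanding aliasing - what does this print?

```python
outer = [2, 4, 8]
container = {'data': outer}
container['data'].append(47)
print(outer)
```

Key concept: dict holds reference to list.
Step by step:
`outer = [2, 4, 8]` → outer = [2, 4, 8]
`container = {'data': outer}` → container = {'data': [2, 4, 8]}
`container['data'].append(47)` → outer = [2, 4, 8, 47]; container = {'data': [2, 4, 8, 47]}
`print(outer)` → prints [2, 4, 8, 47]

Answer: [2, 4, 8, 47]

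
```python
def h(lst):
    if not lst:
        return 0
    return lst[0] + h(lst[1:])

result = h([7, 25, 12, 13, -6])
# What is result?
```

7 + 25 + 12 + 13 + (-6) + 0 = 51

Answer: 51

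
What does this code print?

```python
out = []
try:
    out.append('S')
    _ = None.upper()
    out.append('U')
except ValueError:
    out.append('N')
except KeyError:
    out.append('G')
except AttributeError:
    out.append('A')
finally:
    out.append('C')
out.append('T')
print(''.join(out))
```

Execution trace: 'S' (try body) → 'A' (except AttributeError) → 'C' (finally) → 'T' (after the try/except). Output: SACT

Answer: SACT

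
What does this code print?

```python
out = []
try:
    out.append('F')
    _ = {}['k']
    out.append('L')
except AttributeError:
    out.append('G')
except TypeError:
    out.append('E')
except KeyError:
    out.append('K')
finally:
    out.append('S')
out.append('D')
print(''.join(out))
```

Execution trace: 'F' (try body) → 'K' (except KeyError) → 'S' (finally) → 'D' (after the try/except). Output: FKSD

Answer: FKSD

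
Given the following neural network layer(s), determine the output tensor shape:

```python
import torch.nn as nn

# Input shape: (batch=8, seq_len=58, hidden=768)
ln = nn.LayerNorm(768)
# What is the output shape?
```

Input: (8, 58, 768) -> Output: (8, 58, 768)

Answer: (8, 58, 768)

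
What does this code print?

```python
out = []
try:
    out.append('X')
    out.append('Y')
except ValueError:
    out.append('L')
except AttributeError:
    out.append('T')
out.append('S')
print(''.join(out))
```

Execution trace: 'X' (try body) → 'Y' (try body, no exception) → 'S' (after the try/except). Output: XYS

Answer: XYS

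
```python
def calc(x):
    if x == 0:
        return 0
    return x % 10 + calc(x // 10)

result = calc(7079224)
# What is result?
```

Sum of digits of 7079224: 4 + 2 + 2 + 9 + 7 + 0 + 7 = 31

Answer: 31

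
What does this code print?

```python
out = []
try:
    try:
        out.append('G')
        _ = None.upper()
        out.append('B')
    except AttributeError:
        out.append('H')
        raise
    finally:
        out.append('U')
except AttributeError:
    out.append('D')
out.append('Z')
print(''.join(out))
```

Execution trace: 'G' (try body) → 'H' (except AttributeError) → 'U' (finally) → 'D' (outer except AttributeError) → 'Z' (after the try/except). Output: GHUDZ

Answer: GHUDZ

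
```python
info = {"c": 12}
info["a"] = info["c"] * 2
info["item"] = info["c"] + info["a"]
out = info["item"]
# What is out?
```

Trace:
`info = {"c": 12}` → info = {'c': 12}
`info["a"] = info["c"] * 2` → info = {'c': 12, 'a': 24}
`info["item"] = info["c"] + info["a"]` → info = {'c': 12, 'a': 24, 'item': 36}
`out = info["item"]` → out = 36
So out = 36

Answer: 36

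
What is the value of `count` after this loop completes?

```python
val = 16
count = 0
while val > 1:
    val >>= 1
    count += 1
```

Count right shifts until 1
`count` takes the values: 0 → 1 → 2 → 3 → 4

Answer: 4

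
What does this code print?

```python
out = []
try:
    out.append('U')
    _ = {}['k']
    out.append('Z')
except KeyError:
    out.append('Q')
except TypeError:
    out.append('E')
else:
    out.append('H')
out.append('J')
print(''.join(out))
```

Execution trace: 'U' (try body) → 'Q' (except KeyError) → 'J' (after the try/except). Output: UQJ

Answer: UQJ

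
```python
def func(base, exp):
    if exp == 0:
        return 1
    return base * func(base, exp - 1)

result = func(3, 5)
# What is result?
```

func(3, 5) = 3 * 3 * 3 * 3 * 3 = 243

Answer: 243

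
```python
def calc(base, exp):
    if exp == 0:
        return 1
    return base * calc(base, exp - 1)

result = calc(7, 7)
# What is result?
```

calc(7, 7) = 7 * 7 * 7 * 7 * 7 * 7 * 7 = 823543

Answer: 823543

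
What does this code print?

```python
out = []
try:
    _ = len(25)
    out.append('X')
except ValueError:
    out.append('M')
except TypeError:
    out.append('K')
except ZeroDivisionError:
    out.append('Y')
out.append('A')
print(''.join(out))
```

Execution trace: 'K' (except TypeError) → 'A' (after the try/except). Output: KA

Answer: KA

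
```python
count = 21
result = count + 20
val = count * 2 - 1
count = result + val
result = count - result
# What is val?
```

Trace:
`count = 21` → count = 21
`result = count + 20` → result = 41
`val = count * 2 - 1` → val = 41
`count = result + val` → count = 82
`result = count - result` → result = 41
So val = 41

Answer: 41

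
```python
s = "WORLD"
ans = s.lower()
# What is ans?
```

Trace:
`s = "WORLD"` → s = 'WORLD'
`ans = s.lower()` → ans = 'world'
So ans = 'world'

Answer: 'world'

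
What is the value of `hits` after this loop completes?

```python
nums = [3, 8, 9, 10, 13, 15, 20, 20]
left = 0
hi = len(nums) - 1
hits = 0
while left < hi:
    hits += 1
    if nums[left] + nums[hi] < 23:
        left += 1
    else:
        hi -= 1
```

Steps to find pair summing to 23
`hits` takes the values: 0 → 1 → 2 → 3 → 4 → 5 → 6 → 7

Answer: 7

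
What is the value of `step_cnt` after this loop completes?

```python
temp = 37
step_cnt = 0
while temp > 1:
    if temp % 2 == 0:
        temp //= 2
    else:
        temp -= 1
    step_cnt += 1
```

Steps to reduce 37 to 1
`step_cnt` takes the values: 0 → 1 → 2 → 3 → 4 → 5 → 6 → 7

Answer: 7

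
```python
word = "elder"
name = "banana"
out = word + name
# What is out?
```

Trace:
`word = "elder"` → word = 'elder'
`name = "banana"` → name = 'banana'
`out = word + name` → out = 'elderbanana'
So out = 'elderbanana'

Answer: 'elderbanana'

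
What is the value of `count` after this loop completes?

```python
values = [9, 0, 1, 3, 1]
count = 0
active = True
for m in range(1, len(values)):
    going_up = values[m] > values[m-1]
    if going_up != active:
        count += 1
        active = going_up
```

Count direction changes in [9, 0, 1, 3, 1]
`count` takes the values: 0 → 1 → 2 → 3

Answer: 3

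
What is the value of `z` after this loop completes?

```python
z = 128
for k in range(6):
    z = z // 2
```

Halve 6 times: 128 // 2^6 = 2
`z` takes the values: 128 → 64 → 32 → 16 → 8 → 4 → 2

Answer: 2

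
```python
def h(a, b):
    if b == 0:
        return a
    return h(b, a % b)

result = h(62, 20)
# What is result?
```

h(62, 20) -> h(20, 2) -> h(2, 0) -> 2

Answer: 2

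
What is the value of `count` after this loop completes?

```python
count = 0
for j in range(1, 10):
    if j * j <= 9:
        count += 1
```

Count numbers where j² ≤ 9
`count` takes the values: 0 → 1 → 2 → 3

Answer: 3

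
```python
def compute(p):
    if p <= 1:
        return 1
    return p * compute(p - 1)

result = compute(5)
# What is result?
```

compute(5) = 5 * 4 * 3 * 2 * 1 = 120

Answer: 120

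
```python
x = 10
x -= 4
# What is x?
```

Trace:
`x = 10` → x = 10
`x -= 4` → x = 6
So x = 6

Answer: 6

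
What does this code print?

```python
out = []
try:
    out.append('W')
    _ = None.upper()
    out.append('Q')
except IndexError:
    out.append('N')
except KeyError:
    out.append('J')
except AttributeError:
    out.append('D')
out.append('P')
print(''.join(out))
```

Execution trace: 'W' (try body) → 'D' (except AttributeError) → 'P' (after the try/except). Output: WDP

Answer: WDP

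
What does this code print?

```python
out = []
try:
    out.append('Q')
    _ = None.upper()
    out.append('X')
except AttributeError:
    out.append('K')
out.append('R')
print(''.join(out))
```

Execution trace: 'Q' (try body) → 'K' (except AttributeError) → 'R' (after the try/except). Output: QKR

Answer: QKR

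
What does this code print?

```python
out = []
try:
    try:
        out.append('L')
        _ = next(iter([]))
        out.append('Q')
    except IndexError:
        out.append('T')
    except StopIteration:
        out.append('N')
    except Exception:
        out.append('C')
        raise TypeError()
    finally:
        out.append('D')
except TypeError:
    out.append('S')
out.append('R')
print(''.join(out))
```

Execution trace: 'L' (inner try body) → 'N' (inner except StopIteration) → 'D' (inner finally) → 'R' (after the try/except). Output: LNDR

Answer: LNDR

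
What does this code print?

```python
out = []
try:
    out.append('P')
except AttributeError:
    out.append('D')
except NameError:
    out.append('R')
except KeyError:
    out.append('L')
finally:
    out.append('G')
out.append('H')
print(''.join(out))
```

Execution trace: 'P' (try body, no exception) → 'G' (finally) → 'H' (after the try/except). Output: PGH

Answer: PGH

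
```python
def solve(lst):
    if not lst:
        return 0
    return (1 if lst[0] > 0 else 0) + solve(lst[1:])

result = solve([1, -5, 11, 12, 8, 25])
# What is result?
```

Count of positive elements in [1, -5, 11, 12, 8, 25] = 5

Answer: 5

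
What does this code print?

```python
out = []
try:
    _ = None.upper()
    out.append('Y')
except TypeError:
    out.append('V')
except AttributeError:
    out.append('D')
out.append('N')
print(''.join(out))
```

Execution trace: 'D' (except AttributeError) → 'N' (after the try/except). Output: DN

Answer: DN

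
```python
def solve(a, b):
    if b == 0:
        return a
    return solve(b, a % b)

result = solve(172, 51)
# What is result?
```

solve(172, 51) -> solve(51, 19) -> solve(19, 13) -> solve(13, 6) -> solve(6, 1) -> solve(1, 0) -> 1

Answer: 1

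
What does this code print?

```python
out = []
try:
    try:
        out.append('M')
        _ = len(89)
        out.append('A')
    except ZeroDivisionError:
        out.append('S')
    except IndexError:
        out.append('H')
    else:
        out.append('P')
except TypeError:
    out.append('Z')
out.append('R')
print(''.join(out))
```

Execution trace: 'M' (try body) → 'Z' (outer except TypeError) → 'R' (after the try/except). Output: MZR

Answer: MZR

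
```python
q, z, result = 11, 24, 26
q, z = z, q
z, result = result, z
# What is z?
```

Trace:
`q, z, result = 11, 24, 26` → q = 11; z = 24; result = 26
`q, z = z, q` → q = 24; z = 11
`z, result = result, z` → z = 26; result = 11
So z = 26

Answer: 26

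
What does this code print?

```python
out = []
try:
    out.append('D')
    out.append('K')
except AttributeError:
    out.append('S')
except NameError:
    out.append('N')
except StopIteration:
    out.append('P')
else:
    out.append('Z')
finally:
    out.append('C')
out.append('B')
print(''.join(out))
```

Execution trace: 'D' (try body) → 'K' (try body, no exception) → 'Z' (else) → 'C' (finally) → 'B' (after the try/except). Output: DKZCB

Answer: DKZCB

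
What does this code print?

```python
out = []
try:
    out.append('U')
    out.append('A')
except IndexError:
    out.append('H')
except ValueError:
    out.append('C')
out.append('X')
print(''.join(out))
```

Execution trace: 'U' (try body) → 'A' (try body, no exception) → 'X' (after the try/except). Output: UAX

Answer: UAX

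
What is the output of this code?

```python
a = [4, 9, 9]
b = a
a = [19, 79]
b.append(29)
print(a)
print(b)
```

Key concept: rebinding vs mutation: a is rebound to a new list, b still points at the original.
Step by step:
`a = [4, 9, 9]` → a = [4, 9, 9]
`b = a` → b = [4, 9, 9] (same object as a)
`a = [19, 79]` → a = [19, 79]
`b.append(29)` → b = [4, 9, 9, 29]
`print(a)` → prints [19, 79]
`print(b)` → prints [4, 9, 9, 29]

Answer:
[19, 79]
[4, 9, 9, 29]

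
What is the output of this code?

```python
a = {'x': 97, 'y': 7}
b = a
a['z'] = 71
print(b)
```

Key concept: dict aliasing.
Step by step:
`a = {'x': 97, 'y': 7}` → a = {'x': 97, 'y': 7}
`b = a` → b = {'x': 97, 'y': 7} (same object as a)
`a['z'] = 71` → a = {'x': 97, 'y': 7, 'z': 71} (same object as b); b = {'x': 97, 'y': 7, 'z': 71} (same object as a)
`print(b)` → prints {'x': 97, 'y': 7, 'z': 71}

Answer: {'x': 97, 'y': 7, 'z': 71}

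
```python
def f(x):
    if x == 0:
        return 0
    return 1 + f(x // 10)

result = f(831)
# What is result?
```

Count of digits of 831: 3

Answer: 3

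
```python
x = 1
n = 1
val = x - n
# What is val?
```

Trace:
`x = 1` → x = 1
`n = 1` → n = 1
`val = x - n` → val = 0
So val = 0

Answer: 0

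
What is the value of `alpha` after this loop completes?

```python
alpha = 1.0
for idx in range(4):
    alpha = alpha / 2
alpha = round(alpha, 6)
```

Halving LR 4 times: 1 / 2^4
`alpha` takes the values: 1.0 → 0.5 → 0.25 → 0.125 → 0.0625

Answer: 0.0625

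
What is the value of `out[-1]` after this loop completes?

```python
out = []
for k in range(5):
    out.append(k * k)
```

Last element of squares 0 to 4
`out` takes the values: [] → [0] → [0, 1] → [0, 1, 4] → [0, 1, 4, 9] → [0, 1, 4, 9, 16]
So `out[-1]` = 16

Answer: 16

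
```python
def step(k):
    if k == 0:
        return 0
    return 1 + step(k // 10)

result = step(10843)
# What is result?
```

Count of digits of 10843: 5

Answer: 5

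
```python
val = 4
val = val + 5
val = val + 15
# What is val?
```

Trace:
`val = 4` → val = 4
`val = val + 5` → val = 9
`val = val + 15` → val = 24
So val = 24

Answer: 24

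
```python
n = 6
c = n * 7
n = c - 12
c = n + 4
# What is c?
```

Trace:
`n = 6` → n = 6
`c = n * 7` → c = 42
`n = c - 12` → n = 30
`c = n + 4` → c = 34
So c = 34

Answer: 34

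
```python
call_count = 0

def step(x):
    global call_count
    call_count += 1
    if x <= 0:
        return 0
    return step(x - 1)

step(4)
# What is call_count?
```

Linear recursion stepping by 1: 5 calls from x=4 down to ≤0.

Answer: 5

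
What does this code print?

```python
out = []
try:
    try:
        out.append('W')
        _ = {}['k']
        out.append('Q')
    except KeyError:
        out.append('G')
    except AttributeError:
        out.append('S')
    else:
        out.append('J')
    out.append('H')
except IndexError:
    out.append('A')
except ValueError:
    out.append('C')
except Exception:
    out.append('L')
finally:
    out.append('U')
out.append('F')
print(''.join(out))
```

Execution trace: 'W' (inner try body) → 'G' (inner except KeyError) → 'H' (try body, no exception) → 'U' (finally) → 'F' (after the try/except). Output: WGHUF

Answer: WGHUF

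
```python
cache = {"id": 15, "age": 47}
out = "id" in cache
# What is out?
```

Trace:
`cache = {"id": 15, "age": 47}` → cache = {'id': 15, 'age': 47}
`out = "id" in cache` → out = True
So out = True

Answer: True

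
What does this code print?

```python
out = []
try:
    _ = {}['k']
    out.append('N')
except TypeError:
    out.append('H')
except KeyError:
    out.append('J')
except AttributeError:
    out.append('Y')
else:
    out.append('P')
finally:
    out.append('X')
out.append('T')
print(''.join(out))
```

Execution trace: 'J' (except KeyError) → 'X' (finally) → 'T' (after the try/except). Output: JXT

Answer: JXT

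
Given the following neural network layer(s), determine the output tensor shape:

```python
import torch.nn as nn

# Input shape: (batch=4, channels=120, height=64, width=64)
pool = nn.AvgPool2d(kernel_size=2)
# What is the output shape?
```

Input: (4, 120, 64, 64) -> Output: (4, 120, 32, 32)

Answer: (4, 120, 32, 32)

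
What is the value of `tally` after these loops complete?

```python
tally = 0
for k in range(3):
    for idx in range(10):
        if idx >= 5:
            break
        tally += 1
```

Inner breaks at 5, outer runs 3 times
`tally` takes the values: 0 → 1 → 2 → 3 → 4 → 5 → 6 → 7 → 8 → 9 → 10 → 11 → 12 → 13 → 14 → 15

Answer: 15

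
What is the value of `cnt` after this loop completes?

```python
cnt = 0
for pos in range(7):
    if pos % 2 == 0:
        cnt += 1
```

Count numbers divisible by 2 in range(7)
`cnt` takes the values: 0 → 1 → 2 → 3 → 4

Answer: 4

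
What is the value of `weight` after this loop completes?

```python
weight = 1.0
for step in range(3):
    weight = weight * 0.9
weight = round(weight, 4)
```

Exponential decay: 1.0 * 0.9^3
`weight` takes the values: 1.0 → 0.9 → 0.81 → 0.729

Answer: 0.729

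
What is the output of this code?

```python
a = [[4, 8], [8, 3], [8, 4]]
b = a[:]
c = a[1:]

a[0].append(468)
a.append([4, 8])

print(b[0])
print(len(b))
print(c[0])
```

Key concept: slice with nested mutation.
Step by step:
`a = [[4, 8], [8, 3], [8, 4]]` → a = [[4, 8], [8, 3], [8, 4]]
`b = a[:]` → b = [[4, 8], [8, 3], [8, 4]]
`c = a[1:]` → c = [[8, 3], [8, 4]]
`a[0].append(468)` → a = [[4, 8, 468], [8, 3], [8, 4]]; b = [[4, 8, 468], [8, 3], [8, 4]]
`a.append([4, 8])` → a = [[4, 8, 468], [8, 3], [8, 4], [4, 8]]
`print(b[0])` → prints [4, 8, 468]
`print(len(b))` → prints 3
`print(c[0])` → prints [8, 3]

Answer:
[4, 8, 468]
3
[8, 3]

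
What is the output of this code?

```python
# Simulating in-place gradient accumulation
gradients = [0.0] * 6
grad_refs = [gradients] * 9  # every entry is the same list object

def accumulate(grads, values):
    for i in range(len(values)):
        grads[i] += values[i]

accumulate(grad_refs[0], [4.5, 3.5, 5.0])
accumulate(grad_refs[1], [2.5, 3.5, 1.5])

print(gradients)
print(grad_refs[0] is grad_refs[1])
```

Key concept: gradient accumulation aliasing.
Step by step:
`gradients = [0.0] * 6` → gradients = [0.0, 0.0, 0.0, 0.0, 0.0, 0.0]
`grad_refs = [gradients] * 9` → grad_refs = [[0.0, 0.0, 0.0, 0.0, 0.0, 0.0], [0.0, 0.0, 0.0, 0.0, 0.0, 0.0], [0.0, 0.0, 0.0, 0.0, 0.0, 0.0], [0.0, 0.0, 0.0, 0.0, 0.0, 0.0], [0.0, 0.0, 0.0, 0.0, 0.0, 0.0], [0.0, 0.0, 0.0, 0.0, 0.0, 0.0], [0.0, 0.0, 0.0, 0.0, 0.0, 0.0], [0.0, 0.0, 0.0, 0.0, 0.0, 0.0], [0.0, 0.0, 0.0, 0.0, 0.0, 0.0]]
`accumulate(grad_refs[0], [4.5, 3.5, 5.0])` → gradients = [4.5, 3.5, 5.0, 0.0, 0.0, 0.0]; grad_refs = [[4.5, 3.5, 5.0, 0.0, 0.0, 0.0], [4.5, 3.5, 5.0, 0.0, 0.0, 0.0], [4.5, 3.5, 5.0, 0.0, 0.0, 0.0], [4.5, 3.5, 5.0, 0.0, 0.0, 0.0], [4.5, 3.5, 5.0, 0.0, 0.0, 0.0], [4.5, 3.5, 5.0, 0.0, 0.0, 0.0], [4.5, 3.5, 5.0, 0.0, 0.0, 0.0], [4.5, 3.5, 5.0, 0.0, 0.0, 0.0], [4.5, 3.5, 5.0, 0.0, 0.0, 0.0]]
`accumulate(grad_refs[1], [2.5, 3.5, 1.5])` → gradients = [7.0, 7.0, 6.5, 0.0, 0.0, 0.0]; grad_refs = [[7.0, 7.0, 6.5, 0.0, 0.0, 0.0], [7.0, 7.0, 6.5, 0.0, 0.0, 0.0], [7.0, 7.0, 6.5, 0.0, 0.0, 0.0], [7.0, 7.0, 6.5, 0.0, 0.0, 0.0], [7.0, 7.0, 6.5, 0.0, 0.0, 0.0], [7.0, 7.0, 6.5, 0.0, 0.0, 0.0], [7.0, 7.0, 6.5, 0.0, 0.0, 0.0], [7.0, 7.0, 6.5, 0.0, 0.0, 0.0], [7.0, 7.0, 6.5, 0.0, 0.0, 0.0]]
`print(gradients)` → prints [7.0, 7.0, 6.5, 0.0, 0.0, 0.0]
`print(grad_refs[0] is grad_refs[1])` → prints True

Answer:
[7.0, 7.0, 6.5, 0.0, 0.0, 0.0]
True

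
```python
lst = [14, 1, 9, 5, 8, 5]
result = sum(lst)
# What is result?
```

Trace:
`lst = [14, 1, 9, 5, 8, 5]` → lst = [14, 1, 9, 5, 8, 5]
`result = sum(lst)` → result = 42
So result = 42

Answer: 42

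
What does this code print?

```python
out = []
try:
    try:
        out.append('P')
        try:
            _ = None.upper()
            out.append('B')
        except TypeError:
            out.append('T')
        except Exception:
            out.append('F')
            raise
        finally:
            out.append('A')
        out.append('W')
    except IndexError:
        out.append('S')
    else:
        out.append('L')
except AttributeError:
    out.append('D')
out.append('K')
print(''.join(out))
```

Execution trace: 'P' (try body) → 'F' (inner except Exception) → 'A' (inner finally) → 'D' (outer except AttributeError) → 'K' (after the try/except). Output: PFADK

Answer: PFADK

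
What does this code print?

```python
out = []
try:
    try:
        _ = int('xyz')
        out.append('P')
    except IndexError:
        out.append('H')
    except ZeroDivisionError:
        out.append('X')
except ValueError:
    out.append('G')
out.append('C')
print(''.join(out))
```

Execution trace: 'G' (outer except ValueError) → 'C' (after the try/except). Output: GC

Answer: GC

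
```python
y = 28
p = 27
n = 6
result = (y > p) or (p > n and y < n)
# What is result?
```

Trace:
`y = 28` → y = 28
`p = 27` → p = 27
`n = 6` → n = 6
`result = (y > p) or (p > n and y < n)` → result = True
So result = True

Answer: True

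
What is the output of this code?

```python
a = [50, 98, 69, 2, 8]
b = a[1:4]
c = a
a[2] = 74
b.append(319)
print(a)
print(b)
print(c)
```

Key concept: slice vs alias.
Step by step:
`a = [50, 98, 69, 2, 8]` → a = [50, 98, 69, 2, 8]
`b = a[1:4]` → b = [98, 69, 2]
`c = a` → c = [50, 98, 69, 2, 8] (same object as a)
`a[2] = 74` → a = [50, 98, 74, 2, 8] (same object as c); c = [50, 98, 74, 2, 8] (same object as a)
`b.append(319)` → b = [98, 69, 2, 319]
`print(a)` → prints [50, 98, 74, 2, 8]
`print(b)` → prints [98, 69, 2, 319]
`print(c)` → prints [50, 98, 74, 2, 8]

Answer:
[50, 98, 74, 2, 8]
[98, 69, 2, 319]
[50, 98, 74, 2, 8]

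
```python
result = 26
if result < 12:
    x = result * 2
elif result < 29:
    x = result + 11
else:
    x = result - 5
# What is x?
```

Trace:
`result = 26` → result = 26
`if result < 12: ...` → result < 12 is False, result < 29 is True → x = 37
So x = 37

Answer: 37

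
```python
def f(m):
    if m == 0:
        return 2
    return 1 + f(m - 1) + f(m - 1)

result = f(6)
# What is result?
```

f(m) = 1 + 2·f(m-1), f(0)=2. Closed form: (2+1)·2^6 - 1 = 191.

Answer: 191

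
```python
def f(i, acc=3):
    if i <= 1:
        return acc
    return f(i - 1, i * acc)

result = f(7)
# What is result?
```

Accumulator trace (n, acc): (7, 3) -> (6, 21) -> (5, 126) -> (4, 630) -> (3, 2520) -> (2, 7560) -> (1, 15120) -> return 15120

Answer: 15120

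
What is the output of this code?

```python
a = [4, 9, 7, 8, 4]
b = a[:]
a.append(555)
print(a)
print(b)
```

Key concept: slice [:] creates copy.
Step by step:
`a = [4, 9, 7, 8, 4]` → a = [4, 9, 7, 8, 4]
`b = a[:]` → b = [4, 9, 7, 8, 4]
`a.append(555)` → a = [4, 9, 7, 8, 4, 555]
`print(a)` → prints [4, 9, 7, 8, 4, 555]
`print(b)` → prints [4, 9, 7, 8, 4]

Answer:
[4, 9, 7, 8, 4, 555]
[4, 9, 7, 8, 4]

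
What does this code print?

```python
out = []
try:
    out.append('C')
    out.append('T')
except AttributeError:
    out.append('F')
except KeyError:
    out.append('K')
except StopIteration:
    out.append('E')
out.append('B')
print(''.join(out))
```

Execution trace: 'C' (try body) → 'T' (try body, no exception) → 'B' (after the try/except). Output: CTB

Answer: CTB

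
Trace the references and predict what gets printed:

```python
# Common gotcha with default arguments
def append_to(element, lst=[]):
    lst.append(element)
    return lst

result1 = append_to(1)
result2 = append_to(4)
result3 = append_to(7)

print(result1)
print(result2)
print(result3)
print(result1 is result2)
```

Key concept: mutable default argument gotcha.
Step by step:
`result1 = append_to(1)` → result1 = [1]
`result2 = append_to(4)` → result1 = [1, 4] (same object as result2); result2 = [1, 4] (same object as result1)
`result3 = append_to(7)` → result1 = [1, 4, 7] (same object as result2, result3); result2 = [1, 4, 7] (same object as result1, result3); result3 = [1, 4, 7] (same object as result1, result2)
`print(result1)` → prints [1, 4, 7]
`print(result2)` → prints [1, 4, 7]
`print(result3)` → prints [1, 4, 7]
`print(result1 is result2)` → prints True

Answer:
[1, 4, 7]
[1, 4, 7]
[1, 4, 7]
True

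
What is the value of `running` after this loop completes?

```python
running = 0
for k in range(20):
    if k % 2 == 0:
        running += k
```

Sum of even numbers 0 to 19
`running` takes the values: 0 → 2 → 6 → 12 → 20 → 30 → 42 → 56 → 72 → 90

Answer: 90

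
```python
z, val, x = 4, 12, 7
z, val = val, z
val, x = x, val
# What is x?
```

Trace:
`z, val, x = 4, 12, 7` → z = 4; val = 12; x = 7
`z, val = val, z` → z = 12; val = 4
`val, x = x, val` → val = 7; x = 4
So x = 4

Answer: 4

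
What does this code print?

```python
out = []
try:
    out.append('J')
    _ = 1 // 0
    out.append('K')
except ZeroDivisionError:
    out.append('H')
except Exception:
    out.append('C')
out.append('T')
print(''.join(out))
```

Execution trace: 'J' (try body) → 'H' (except ZeroDivisionError) → 'T' (after the try/except). Output: JHT

Answer: JHT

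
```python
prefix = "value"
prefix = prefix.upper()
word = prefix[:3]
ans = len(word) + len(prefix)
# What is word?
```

Trace:
`prefix = "value"` → prefix = 'value'
`prefix = prefix.upper()` → prefix = 'VALUE'
`word = prefix[:3]` → word = 'VAL'
`ans = len(word) + len(prefix)` → ans = 8
So word = 'VAL'

Answer: 'VAL'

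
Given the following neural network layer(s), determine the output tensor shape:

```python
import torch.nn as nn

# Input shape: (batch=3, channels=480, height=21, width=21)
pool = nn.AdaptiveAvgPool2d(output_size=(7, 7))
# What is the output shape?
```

Input: (3, 480, 21, 21) -> Output: (3, 480, 7, 7)

Answer: (3, 480, 7, 7)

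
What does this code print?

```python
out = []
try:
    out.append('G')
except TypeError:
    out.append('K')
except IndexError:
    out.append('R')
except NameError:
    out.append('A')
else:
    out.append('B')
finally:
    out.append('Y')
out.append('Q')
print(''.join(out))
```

Execution trace: 'G' (try body, no exception) → 'B' (else) → 'Y' (finally) → 'Q' (after the try/except). Output: GBYQ

Answer: GBYQ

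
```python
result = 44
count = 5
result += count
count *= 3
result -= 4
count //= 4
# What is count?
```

Trace:
`result = 44` → result = 44
`count = 5` → count = 5
`result += count` → result = 49
`count *= 3` → count = 15
`result -= 4` → result = 45
`count //= 4` → count = 3
So count = 3

Answer: 3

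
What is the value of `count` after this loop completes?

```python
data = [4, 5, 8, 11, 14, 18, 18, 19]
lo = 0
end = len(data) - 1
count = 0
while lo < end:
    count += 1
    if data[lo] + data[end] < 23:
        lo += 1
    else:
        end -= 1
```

Steps to find pair summing to 23
`count` takes the values: 0 → 1 → 2 → 3 → 4 → 5 → 6 → 7

Answer: 7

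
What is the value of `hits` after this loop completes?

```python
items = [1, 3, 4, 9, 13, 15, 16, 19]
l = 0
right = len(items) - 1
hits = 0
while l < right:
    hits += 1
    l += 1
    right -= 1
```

Iterations until pointers meet (list length 8)
`hits` takes the values: 0 → 1 → 2 → 3 → 4

Answer: 4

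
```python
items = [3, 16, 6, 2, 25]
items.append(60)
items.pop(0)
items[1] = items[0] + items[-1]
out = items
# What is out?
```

Trace:
`items = [3, 16, 6, 2, 25]` → items = [3, 16, 6, 2, 25]
`items.append(60)` → items = [3, 16, 6, 2, 25, 60]
`items.pop(0)` → items = [16, 6, 2, 25, 60]
`items[1] = items[0] + items[-1]` → items = [16, 76, 2, 25, 60]
`out = items` → out = [16, 76, 2, 25, 60]
So out = [16, 76, 2, 25, 60]

Answer: [16, 76, 2, 25, 60]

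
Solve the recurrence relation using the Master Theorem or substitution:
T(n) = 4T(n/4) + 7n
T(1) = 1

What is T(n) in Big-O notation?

By Master Theorem: a=4, b=4, f(n)=7n. Since log_4(4) = 1 and f(n) = Θ(n^1), Case 2 applies. T(n) = O(n log n).

Answer: O(n log n)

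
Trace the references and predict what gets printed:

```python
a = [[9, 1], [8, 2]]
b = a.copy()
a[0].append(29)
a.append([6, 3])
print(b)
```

Key concept: shallow copy with nested lists.
Step by step:
`a = [[9, 1], [8, 2]]` → a = [[9, 1], [8, 2]]
`b = a.copy()` → b = [[9, 1], [8, 2]]
`a[0].append(29)` → a = [[9, 1, 29], [8, 2]]; b = [[9, 1, 29], [8, 2]]
`a.append([6, 3])` → a = [[9, 1, 29], [8, 2], [6, 3]]
`print(b)` → prints [[9, 1, 29], [8, 2]]

Answer: [[9, 1, 29], [8, 2]]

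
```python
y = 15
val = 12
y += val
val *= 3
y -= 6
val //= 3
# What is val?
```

Trace:
`y = 15` → y = 15
`val = 12` → val = 12
`y += val` → y = 27
`val *= 3` → val = 36
`y -= 6` → y = 21
`val //= 3` → val = 12
So val = 12

Answer: 12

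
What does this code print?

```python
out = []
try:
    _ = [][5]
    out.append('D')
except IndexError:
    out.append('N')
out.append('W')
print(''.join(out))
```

Execution trace: 'N' (except IndexError) → 'W' (after the try/except). Output: NW

Answer: NW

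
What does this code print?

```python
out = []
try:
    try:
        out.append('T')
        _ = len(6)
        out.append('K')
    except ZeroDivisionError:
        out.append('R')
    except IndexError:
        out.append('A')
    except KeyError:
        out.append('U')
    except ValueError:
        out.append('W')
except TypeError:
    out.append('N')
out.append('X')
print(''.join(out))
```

Execution trace: 'T' (try body) → 'N' (outer except TypeError) → 'X' (after the try/except). Output: TNX

Answer: TNX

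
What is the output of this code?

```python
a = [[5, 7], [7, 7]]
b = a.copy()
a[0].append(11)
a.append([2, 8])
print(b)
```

Key concept: shallow copy with nested lists.
Step by step:
`a = [[5, 7], [7, 7]]` → a = [[5, 7], [7, 7]]
`b = a.copy()` → b = [[5, 7], [7, 7]]
`a[0].append(11)` → a = [[5, 7, 11], [7, 7]]; b = [[5, 7, 11], [7, 7]]
`a.append([2, 8])` → a = [[5, 7, 11], [7, 7], [2, 8]]
`print(b)` → prints [[5, 7, 11], [7, 7]]

Answer: [[5, 7, 11], [7, 7]]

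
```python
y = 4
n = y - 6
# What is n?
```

Trace:
`y = 4` → y = 4
`n = y - 6` → n = -2
So n = -2

Answer: -2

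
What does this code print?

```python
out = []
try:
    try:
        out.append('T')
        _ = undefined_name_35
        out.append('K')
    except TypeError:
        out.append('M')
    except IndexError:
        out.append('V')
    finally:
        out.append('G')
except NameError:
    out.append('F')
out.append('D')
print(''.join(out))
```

Execution trace: 'T' (try body) → 'G' (finally) → 'F' (outer except NameError) → 'D' (after the try/except). Output: TGFD

Answer: TGFD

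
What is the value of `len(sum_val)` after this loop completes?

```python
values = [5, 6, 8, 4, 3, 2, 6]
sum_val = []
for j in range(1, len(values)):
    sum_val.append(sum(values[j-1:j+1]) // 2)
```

Number of 2-element averages
`sum_val` takes the values: [] → [5] → [5, 7] → [5, 7, 6] → [5, 7, 6, 3] → [5, 7, 6, 3, 2] → [5, 7, 6, 3, 2, 4]
So `len(sum_val)` = 6

Answer: 6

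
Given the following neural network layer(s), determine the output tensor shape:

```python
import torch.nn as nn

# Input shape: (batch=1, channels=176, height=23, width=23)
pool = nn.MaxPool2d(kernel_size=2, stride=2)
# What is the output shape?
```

Input: (1, 176, 23, 23) -> Output: (1, 176, 11, 11)

Answer: (1, 176, 11, 11)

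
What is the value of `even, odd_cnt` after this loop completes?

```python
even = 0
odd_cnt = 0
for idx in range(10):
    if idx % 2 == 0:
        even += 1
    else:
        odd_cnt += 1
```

Count evens and odds in range(10)
`even, odd_cnt` takes the values: (0, 0) → (1, 0) → (1, 1) → (2, 1) → (2, 2) → (3, 2) → (3, 3) → (4, 3) → (4, 4) → (5, 4) → (5, 5)

Answer: 5, 5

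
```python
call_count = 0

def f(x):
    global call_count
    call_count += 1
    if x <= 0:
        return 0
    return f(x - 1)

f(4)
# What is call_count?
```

Linear recursion stepping by 1: 5 calls from x=4 down to ≤0.

Answer: 5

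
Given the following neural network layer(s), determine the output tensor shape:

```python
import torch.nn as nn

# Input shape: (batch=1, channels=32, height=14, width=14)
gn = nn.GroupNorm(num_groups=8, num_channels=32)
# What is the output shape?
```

Input: (1, 32, 14, 14) -> Output: (1, 32, 14, 14)

Answer: (1, 32, 14, 14)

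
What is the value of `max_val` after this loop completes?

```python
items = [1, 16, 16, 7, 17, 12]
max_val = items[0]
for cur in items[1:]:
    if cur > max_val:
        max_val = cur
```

Maximum of [1, 16, 16, 7, 17, 12]
`max_val` takes the values: 1 → 16 → 17

Answer: 17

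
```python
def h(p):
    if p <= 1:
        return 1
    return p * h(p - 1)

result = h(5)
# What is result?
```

h(5) = 5 * 4 * 3 * 2 * 1 = 120

Answer: 120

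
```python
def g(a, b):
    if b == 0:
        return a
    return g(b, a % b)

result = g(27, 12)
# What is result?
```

g(27, 12) -> g(12, 3) -> g(3, 0) -> 3

Answer: 3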